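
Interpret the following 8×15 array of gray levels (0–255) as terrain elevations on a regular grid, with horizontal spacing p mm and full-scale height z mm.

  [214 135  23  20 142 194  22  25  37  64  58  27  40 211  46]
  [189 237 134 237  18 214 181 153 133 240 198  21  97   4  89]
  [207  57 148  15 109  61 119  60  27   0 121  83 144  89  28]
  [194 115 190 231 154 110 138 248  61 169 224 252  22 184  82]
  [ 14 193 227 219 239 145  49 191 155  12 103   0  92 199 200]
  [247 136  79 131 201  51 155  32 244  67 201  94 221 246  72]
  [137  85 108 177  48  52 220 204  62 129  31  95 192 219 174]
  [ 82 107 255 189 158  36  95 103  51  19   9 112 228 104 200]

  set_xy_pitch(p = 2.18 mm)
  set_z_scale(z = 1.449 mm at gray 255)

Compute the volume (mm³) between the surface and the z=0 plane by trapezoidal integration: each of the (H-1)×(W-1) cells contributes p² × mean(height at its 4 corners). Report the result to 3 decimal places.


337.182

height_mm = gray/255 × 1.449; cell vol = 2.18² × mean(4 corners)
unit = 2.18² × 1.449 / (4×255) = 0.0067512 mm³ per gray-sum
row 0: Σ corner-gray over 14 cells = 6268  → 42.3165
row 1: Σ corner-gray over 14 cells = 6313  → 42.6203
row 2: Σ corner-gray over 14 cells = 6773  → 45.7259
row 3: Σ corner-gray over 14 cells = 8334  → 56.2645
row 4: Σ corner-gray over 14 cells = 7897  → 53.3143
row 5: Σ corner-gray over 14 cells = 7590  → 51.2416
row 6: Σ corner-gray over 14 cells = 6769  → 45.6989
Σ rows: total corner-gray = 49944  → 337.1821 mm³


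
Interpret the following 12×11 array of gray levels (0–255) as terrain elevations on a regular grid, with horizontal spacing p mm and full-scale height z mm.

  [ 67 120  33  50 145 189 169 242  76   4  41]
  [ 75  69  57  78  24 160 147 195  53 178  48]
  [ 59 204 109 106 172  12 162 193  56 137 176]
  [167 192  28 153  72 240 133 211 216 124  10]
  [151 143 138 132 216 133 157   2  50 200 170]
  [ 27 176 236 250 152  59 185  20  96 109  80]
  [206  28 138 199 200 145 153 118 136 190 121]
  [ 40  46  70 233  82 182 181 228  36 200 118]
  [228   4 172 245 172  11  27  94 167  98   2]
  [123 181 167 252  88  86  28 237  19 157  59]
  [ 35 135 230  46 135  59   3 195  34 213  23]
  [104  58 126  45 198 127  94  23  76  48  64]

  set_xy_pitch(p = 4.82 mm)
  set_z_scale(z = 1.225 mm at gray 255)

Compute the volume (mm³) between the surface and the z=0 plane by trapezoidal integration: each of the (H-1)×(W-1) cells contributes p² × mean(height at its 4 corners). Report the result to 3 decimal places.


height_mm = gray/255 × 1.225; cell vol = 4.82² × mean(4 corners)
unit = 4.82² × 1.225 / (4×255) = 0.0279017 mm³ per gray-sum
row 0: Σ corner-gray over 10 cells = 4209  → 117.4381
row 1: Σ corner-gray over 10 cells = 4582  → 127.8454
row 2: Σ corner-gray over 10 cells = 5452  → 152.1198
row 3: Σ corner-gray over 10 cells = 5578  → 155.6354
row 4: Σ corner-gray over 10 cells = 5336  → 148.8832
row 5: Σ corner-gray over 10 cells = 5614  → 156.6399
row 6: Σ corner-gray over 10 cells = 5615  → 156.6678
row 7: Σ corner-gray over 10 cells = 4884  → 136.2717
row 8: Σ corner-gray over 10 cells = 4822  → 134.5418
row 9: Σ corner-gray over 10 cells = 4770  → 133.0909
row 10: Σ corner-gray over 10 cells = 3916  → 109.2629
Σ rows: total corner-gray = 54778  → 1528.3970 mm³

1528.397


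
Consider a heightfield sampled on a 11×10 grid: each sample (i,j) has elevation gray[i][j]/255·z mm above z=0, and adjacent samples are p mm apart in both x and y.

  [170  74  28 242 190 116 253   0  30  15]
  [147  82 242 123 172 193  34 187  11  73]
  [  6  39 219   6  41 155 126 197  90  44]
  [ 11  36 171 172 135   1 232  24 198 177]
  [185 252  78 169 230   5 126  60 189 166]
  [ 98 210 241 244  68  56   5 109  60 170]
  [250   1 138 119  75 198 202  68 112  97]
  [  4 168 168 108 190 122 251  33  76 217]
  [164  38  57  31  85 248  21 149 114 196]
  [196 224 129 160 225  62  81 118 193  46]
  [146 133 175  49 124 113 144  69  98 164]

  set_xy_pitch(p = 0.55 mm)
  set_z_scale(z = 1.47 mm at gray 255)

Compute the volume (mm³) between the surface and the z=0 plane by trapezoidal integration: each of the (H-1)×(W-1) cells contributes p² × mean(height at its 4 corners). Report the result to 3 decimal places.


height_mm = gray/255 × 1.47; cell vol = 0.55² × mean(4 corners)
unit = 0.55² × 1.47 / (4×255) = 0.000435956 mm³ per gray-sum
row 0: Σ corner-gray over 9 cells = 4359  → 1.9003
row 1: Σ corner-gray over 9 cells = 4104  → 1.7892
row 2: Σ corner-gray over 9 cells = 3922  → 1.7098
row 3: Σ corner-gray over 9 cells = 4695  → 2.0468
row 4: Σ corner-gray over 9 cells = 4823  → 2.1026
row 5: Σ corner-gray over 9 cells = 4427  → 1.9300
row 6: Σ corner-gray over 9 cells = 4626  → 2.0167
row 7: Σ corner-gray over 9 cells = 4299  → 1.8742
row 8: Σ corner-gray over 9 cells = 4472  → 1.9496
row 9: Σ corner-gray over 9 cells = 4746  → 2.0690
Σ rows: total corner-gray = 44473  → 19.3883 mm³

19.388


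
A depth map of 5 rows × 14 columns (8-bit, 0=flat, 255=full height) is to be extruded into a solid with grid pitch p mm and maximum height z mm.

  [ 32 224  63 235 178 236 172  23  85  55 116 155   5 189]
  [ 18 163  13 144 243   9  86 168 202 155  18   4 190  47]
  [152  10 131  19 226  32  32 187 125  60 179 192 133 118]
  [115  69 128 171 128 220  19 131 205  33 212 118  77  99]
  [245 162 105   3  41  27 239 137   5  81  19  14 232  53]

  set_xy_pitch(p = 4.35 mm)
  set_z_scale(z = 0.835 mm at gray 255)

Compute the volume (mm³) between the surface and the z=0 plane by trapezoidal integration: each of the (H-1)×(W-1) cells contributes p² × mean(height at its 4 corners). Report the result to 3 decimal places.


368.193

height_mm = gray/255 × 0.835; cell vol = 4.35² × mean(4 corners)
unit = 4.35² × 0.835 / (4×255) = 0.0154905 mm³ per gray-sum
row 0: Σ corner-gray over 13 cells = 6170  → 95.5762
row 1: Σ corner-gray over 13 cells = 5777  → 89.4885
row 2: Σ corner-gray over 13 cells = 6158  → 95.3904
row 3: Σ corner-gray over 13 cells = 5664  → 87.7381
Σ rows: total corner-gray = 23769  → 368.1932 mm³


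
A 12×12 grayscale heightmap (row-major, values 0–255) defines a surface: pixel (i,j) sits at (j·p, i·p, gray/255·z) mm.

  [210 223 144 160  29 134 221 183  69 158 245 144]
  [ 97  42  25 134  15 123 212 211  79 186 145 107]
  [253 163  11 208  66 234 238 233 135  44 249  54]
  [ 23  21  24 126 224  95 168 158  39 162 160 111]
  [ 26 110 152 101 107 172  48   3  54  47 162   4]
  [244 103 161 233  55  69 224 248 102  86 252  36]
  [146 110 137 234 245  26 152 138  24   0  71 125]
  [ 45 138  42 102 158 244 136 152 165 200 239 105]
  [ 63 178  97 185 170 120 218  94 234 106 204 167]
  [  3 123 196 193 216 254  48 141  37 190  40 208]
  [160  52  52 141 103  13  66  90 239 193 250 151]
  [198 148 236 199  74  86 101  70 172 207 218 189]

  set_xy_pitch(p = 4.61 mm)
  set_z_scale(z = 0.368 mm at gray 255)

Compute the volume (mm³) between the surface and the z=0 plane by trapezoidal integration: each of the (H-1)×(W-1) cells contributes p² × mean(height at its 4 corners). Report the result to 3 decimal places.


495.707

height_mm = gray/255 × 0.368; cell vol = 4.61² × mean(4 corners)
unit = 4.61² × 0.368 / (4×255) = 0.00766742 mm³ per gray-sum
row 0: Σ corner-gray over 11 cells = 6034  → 46.2652
row 1: Σ corner-gray over 11 cells = 6017  → 46.1349
row 2: Σ corner-gray over 11 cells = 5957  → 45.6748
row 3: Σ corner-gray over 11 cells = 4430  → 33.9667
row 4: Σ corner-gray over 11 cells = 5288  → 40.5453
row 5: Σ corner-gray over 11 cells = 5891  → 45.1688
row 6: Σ corner-gray over 11 cells = 5847  → 44.8314
row 7: Σ corner-gray over 11 cells = 6744  → 51.7091
row 8: Σ corner-gray over 11 cells = 6529  → 50.0606
row 9: Σ corner-gray over 11 cells = 5796  → 44.4404
row 10: Σ corner-gray over 11 cells = 6118  → 46.9093
Σ rows: total corner-gray = 64651  → 495.7066 mm³


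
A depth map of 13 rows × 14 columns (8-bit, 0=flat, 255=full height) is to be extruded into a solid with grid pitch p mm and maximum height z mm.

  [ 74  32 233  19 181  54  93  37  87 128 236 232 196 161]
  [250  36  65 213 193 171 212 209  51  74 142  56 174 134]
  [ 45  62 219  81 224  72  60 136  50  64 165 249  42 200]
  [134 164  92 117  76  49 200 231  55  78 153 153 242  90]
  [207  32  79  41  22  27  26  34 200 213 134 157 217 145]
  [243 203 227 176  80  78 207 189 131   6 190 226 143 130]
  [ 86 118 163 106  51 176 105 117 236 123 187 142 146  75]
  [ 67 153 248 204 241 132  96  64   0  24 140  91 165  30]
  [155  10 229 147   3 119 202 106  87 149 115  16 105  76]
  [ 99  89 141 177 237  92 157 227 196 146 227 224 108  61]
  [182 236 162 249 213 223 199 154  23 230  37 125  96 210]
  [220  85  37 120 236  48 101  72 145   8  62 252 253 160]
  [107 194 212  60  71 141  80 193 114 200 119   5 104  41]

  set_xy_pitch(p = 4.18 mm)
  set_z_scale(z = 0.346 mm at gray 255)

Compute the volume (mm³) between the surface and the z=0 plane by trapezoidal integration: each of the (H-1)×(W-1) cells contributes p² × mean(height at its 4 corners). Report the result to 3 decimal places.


height_mm = gray/255 × 0.346; cell vol = 4.18² × mean(4 corners)
unit = 4.18² × 0.346 / (4×255) = 0.00592691 mm³ per gray-sum
row 0: Σ corner-gray over 13 cells = 6867  → 40.7001
row 1: Σ corner-gray over 13 cells = 6669  → 39.5266
row 2: Σ corner-gray over 13 cells = 6537  → 38.7442
row 3: Σ corner-gray over 13 cells = 6160  → 36.5098
row 4: Σ corner-gray over 13 cells = 6801  → 40.3089
row 5: Σ corner-gray over 13 cells = 7586  → 44.9616
row 6: Σ corner-gray over 13 cells = 6714  → 39.7933
row 7: Σ corner-gray over 13 cells = 6020  → 35.6800
row 8: Σ corner-gray over 13 cells = 7009  → 41.5417
row 9: Σ corner-gray over 13 cells = 8488  → 50.3076
row 10: Σ corner-gray over 13 cells = 7504  → 44.4755
row 11: Σ corner-gray over 13 cells = 6352  → 37.6477
Σ rows: total corner-gray = 82707  → 490.1971 mm³

490.197


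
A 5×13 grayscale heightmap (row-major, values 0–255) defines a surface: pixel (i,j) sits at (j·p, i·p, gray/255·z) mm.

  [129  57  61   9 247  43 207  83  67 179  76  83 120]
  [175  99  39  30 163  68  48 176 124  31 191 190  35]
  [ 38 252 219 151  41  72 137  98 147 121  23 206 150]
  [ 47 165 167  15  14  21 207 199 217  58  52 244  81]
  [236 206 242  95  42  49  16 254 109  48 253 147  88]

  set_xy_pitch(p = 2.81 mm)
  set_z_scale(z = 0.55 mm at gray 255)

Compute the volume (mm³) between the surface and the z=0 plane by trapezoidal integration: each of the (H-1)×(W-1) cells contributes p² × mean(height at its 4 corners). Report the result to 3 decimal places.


96.697

height_mm = gray/255 × 0.55; cell vol = 2.81² × mean(4 corners)
unit = 2.81² × 0.55 / (4×255) = 0.0042577 mm³ per gray-sum
row 0: Σ corner-gray over 12 cells = 5001  → 21.2928
row 1: Σ corner-gray over 12 cells = 5650  → 24.0560
row 2: Σ corner-gray over 12 cells = 5968  → 25.4100
row 3: Σ corner-gray over 12 cells = 6092  → 25.9379
Σ rows: total corner-gray = 22711  → 96.6966 mm³


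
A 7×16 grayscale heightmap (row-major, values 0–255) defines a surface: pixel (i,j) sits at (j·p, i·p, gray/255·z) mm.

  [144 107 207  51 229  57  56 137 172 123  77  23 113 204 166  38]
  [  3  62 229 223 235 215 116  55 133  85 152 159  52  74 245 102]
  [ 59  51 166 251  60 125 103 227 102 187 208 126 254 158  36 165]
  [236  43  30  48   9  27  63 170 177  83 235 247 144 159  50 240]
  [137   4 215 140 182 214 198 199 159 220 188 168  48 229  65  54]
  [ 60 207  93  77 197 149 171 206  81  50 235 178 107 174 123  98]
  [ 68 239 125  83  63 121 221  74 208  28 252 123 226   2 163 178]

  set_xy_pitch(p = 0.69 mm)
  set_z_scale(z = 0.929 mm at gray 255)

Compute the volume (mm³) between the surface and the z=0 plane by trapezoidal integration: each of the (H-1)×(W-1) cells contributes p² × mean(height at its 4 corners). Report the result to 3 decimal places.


21.438

height_mm = gray/255 × 0.929; cell vol = 0.69² × mean(4 corners)
unit = 0.69² × 0.929 / (4×255) = 0.000433624 mm³ per gray-sum
row 0: Σ corner-gray over 15 cells = 7801  → 3.3827
row 1: Σ corner-gray over 15 cells = 8507  → 3.6888
row 2: Σ corner-gray over 15 cells = 7778  → 3.3727
row 3: Σ corner-gray over 15 cells = 8095  → 3.5102
row 4: Σ corner-gray over 15 cells = 8903  → 3.8606
row 5: Σ corner-gray over 15 cells = 8356  → 3.6234
Σ rows: total corner-gray = 49440  → 21.4384 mm³


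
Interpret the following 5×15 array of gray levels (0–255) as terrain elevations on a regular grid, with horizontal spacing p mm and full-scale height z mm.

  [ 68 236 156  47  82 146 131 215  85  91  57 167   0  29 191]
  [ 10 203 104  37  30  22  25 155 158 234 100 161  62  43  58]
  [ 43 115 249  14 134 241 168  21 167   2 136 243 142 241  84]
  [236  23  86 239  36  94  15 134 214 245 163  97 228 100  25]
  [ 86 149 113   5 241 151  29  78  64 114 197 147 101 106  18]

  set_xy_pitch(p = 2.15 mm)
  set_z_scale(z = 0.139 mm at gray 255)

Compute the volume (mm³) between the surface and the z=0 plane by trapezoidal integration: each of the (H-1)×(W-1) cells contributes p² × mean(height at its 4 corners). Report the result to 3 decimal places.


height_mm = gray/255 × 0.139; cell vol = 2.15² × mean(4 corners)
unit = 2.15² × 0.139 / (4×255) = 0.000629929 mm³ per gray-sum
row 0: Σ corner-gray over 14 cells = 5879  → 3.7034
row 1: Σ corner-gray over 14 cells = 6609  → 4.1632
row 2: Σ corner-gray over 14 cells = 7482  → 4.7131
row 3: Σ corner-gray over 14 cells = 6703  → 4.2224
Σ rows: total corner-gray = 26673  → 16.8021 mm³

16.802


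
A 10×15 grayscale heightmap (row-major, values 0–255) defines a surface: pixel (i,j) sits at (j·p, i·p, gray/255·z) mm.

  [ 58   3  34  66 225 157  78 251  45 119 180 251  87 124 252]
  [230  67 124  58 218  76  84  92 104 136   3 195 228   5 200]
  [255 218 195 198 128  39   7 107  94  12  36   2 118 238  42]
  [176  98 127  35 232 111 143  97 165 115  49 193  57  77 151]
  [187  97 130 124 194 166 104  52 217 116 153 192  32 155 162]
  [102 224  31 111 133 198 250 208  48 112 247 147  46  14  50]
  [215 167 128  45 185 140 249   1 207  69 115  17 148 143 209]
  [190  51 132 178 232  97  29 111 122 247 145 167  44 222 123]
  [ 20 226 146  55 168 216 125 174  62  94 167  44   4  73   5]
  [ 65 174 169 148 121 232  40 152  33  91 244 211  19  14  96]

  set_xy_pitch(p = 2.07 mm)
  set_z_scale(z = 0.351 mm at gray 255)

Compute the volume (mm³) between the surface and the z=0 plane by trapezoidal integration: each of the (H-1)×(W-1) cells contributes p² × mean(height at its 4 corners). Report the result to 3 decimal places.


height_mm = gray/255 × 0.351; cell vol = 2.07² × mean(4 corners)
unit = 2.07² × 0.351 / (4×255) = 0.00147451 mm³ per gray-sum
row 0: Σ corner-gray over 14 cells = 6760  → 9.9677
row 1: Σ corner-gray over 14 cells = 6291  → 9.2761
row 2: Σ corner-gray over 14 cells = 6406  → 9.4457
row 3: Σ corner-gray over 14 cells = 7138  → 10.5251
row 4: Σ corner-gray over 14 cells = 7503  → 11.0632
row 5: Σ corner-gray over 14 cells = 7342  → 10.8259
row 6: Σ corner-gray over 14 cells = 7519  → 11.0868
row 7: Σ corner-gray over 14 cells = 7000  → 10.3216
row 8: Σ corner-gray over 14 cells = 6590  → 9.7170
Σ rows: total corner-gray = 62549  → 92.2291 mm³

92.229


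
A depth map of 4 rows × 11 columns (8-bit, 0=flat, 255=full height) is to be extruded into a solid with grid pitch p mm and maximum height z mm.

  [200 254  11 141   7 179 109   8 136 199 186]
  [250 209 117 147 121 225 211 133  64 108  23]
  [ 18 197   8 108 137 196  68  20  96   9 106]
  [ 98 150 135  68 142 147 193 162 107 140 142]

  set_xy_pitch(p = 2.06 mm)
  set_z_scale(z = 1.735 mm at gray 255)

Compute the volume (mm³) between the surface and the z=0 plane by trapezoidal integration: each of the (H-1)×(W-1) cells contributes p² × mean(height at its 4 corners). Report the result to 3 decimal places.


106.051

height_mm = gray/255 × 1.735; cell vol = 2.06² × mean(4 corners)
unit = 2.06² × 1.735 / (4×255) = 0.00721828 mm³ per gray-sum
row 0: Σ corner-gray over 10 cells = 5417  → 39.1014
row 1: Σ corner-gray over 10 cells = 4745  → 34.2507
row 2: Σ corner-gray over 10 cells = 4530  → 32.6988
Σ rows: total corner-gray = 14692  → 106.0510 mm³


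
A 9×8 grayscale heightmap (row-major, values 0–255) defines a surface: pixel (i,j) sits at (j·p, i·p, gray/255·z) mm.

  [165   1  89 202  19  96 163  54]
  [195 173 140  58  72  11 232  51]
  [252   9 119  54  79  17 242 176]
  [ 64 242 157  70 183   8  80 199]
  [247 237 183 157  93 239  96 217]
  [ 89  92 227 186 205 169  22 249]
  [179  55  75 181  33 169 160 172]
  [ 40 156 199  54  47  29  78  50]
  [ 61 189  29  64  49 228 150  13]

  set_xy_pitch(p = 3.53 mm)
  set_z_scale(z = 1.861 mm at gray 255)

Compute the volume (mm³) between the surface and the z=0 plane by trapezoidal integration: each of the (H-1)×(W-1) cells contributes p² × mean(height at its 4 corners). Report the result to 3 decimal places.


626.646

height_mm = gray/255 × 1.861; cell vol = 3.53² × mean(4 corners)
unit = 3.53² × 1.861 / (4×255) = 0.022735 mm³ per gray-sum
row 0: Σ corner-gray over 7 cells = 2977  → 67.6822
row 1: Σ corner-gray over 7 cells = 3086  → 70.1603
row 2: Σ corner-gray over 7 cells = 3211  → 73.0022
row 3: Σ corner-gray over 7 cells = 4217  → 95.8736
row 4: Σ corner-gray over 7 cells = 4614  → 104.8994
row 5: Σ corner-gray over 7 cells = 3837  → 87.2343
row 6: Σ corner-gray over 7 cells = 2913  → 66.2272
row 7: Σ corner-gray over 7 cells = 2708  → 61.5665
Σ rows: total corner-gray = 27563  → 626.6457 mm³


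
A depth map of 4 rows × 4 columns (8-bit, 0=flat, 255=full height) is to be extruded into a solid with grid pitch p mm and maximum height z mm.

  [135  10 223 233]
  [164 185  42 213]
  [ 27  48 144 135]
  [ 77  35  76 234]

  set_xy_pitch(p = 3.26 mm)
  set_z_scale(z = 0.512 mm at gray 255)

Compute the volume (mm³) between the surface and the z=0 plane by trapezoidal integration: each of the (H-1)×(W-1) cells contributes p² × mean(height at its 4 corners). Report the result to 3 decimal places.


height_mm = gray/255 × 0.512; cell vol = 3.26² × mean(4 corners)
unit = 3.26² × 0.512 / (4×255) = 0.00533464 mm³ per gray-sum
row 0: Σ corner-gray over 3 cells = 1665  → 8.8822
row 1: Σ corner-gray over 3 cells = 1377  → 7.3458
row 2: Σ corner-gray over 3 cells = 1079  → 5.7561
Σ rows: total corner-gray = 4121  → 21.9840 mm³

21.984


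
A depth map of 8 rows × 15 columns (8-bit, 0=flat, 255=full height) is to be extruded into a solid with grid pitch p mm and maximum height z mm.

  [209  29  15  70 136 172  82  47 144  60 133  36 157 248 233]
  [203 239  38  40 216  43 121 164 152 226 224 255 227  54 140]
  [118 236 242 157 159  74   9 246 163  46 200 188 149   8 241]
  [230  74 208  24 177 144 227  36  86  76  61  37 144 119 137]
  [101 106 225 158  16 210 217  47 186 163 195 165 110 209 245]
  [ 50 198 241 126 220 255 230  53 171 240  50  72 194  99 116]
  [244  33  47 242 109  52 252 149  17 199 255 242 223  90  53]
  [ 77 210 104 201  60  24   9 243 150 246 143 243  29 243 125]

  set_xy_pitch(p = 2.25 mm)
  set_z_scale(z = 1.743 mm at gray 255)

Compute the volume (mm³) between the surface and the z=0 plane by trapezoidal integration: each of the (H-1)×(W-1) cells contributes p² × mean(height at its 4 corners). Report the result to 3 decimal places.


height_mm = gray/255 × 1.743; cell vol = 2.25² × mean(4 corners)
unit = 2.25² × 1.743 / (4×255) = 0.00865092 mm³ per gray-sum
row 0: Σ corner-gray over 14 cells = 7441  → 64.3715
row 1: Σ corner-gray over 14 cells = 8454  → 73.1349
row 2: Σ corner-gray over 14 cells = 7306  → 63.2036
row 3: Σ corner-gray over 14 cells = 7553  → 65.3404
row 4: Σ corner-gray over 14 cells = 8824  → 76.3357
row 5: Σ corner-gray over 14 cells = 8581  → 74.2335
row 6: Σ corner-gray over 14 cells = 8129  → 70.3233
Σ rows: total corner-gray = 56288  → 486.9429 mm³

486.943


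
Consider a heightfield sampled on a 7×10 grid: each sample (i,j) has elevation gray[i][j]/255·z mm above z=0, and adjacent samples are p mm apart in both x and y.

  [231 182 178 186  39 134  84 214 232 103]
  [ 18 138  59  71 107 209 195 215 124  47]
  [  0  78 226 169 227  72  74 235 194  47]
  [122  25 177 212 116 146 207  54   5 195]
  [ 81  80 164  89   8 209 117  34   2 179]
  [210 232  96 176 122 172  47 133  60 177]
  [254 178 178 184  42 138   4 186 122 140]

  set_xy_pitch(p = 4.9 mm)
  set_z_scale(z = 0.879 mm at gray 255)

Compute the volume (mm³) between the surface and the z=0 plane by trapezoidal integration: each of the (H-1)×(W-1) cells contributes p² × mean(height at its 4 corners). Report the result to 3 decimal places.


height_mm = gray/255 × 0.879; cell vol = 4.9² × mean(4 corners)
unit = 4.9² × 0.879 / (4×255) = 0.020691 mm³ per gray-sum
row 0: Σ corner-gray over 9 cells = 5133  → 106.2068
row 1: Σ corner-gray over 9 cells = 4898  → 101.3444
row 2: Σ corner-gray over 9 cells = 4798  → 99.2753
row 3: Σ corner-gray over 9 cells = 3867  → 80.0120
row 4: Σ corner-gray over 9 cells = 4129  → 85.4330
row 5: Σ corner-gray over 9 cells = 4921  → 101.8203
Σ rows: total corner-gray = 27746  → 574.0917 mm³

574.092


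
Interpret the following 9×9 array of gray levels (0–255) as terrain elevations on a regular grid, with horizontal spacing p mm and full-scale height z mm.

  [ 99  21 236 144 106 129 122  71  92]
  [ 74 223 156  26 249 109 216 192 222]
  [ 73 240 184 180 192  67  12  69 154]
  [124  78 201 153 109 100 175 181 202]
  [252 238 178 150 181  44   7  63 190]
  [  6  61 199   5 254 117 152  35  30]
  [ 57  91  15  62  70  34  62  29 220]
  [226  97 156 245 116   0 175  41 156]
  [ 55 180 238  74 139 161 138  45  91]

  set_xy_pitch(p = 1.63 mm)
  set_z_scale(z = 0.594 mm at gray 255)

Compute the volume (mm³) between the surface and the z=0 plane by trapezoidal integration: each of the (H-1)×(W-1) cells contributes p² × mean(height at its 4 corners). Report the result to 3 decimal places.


height_mm = gray/255 × 0.594; cell vol = 1.63² × mean(4 corners)
unit = 1.63² × 0.594 / (4×255) = 0.00154725 mm³ per gray-sum
row 0: Σ corner-gray over 8 cells = 4487  → 6.9425
row 1: Σ corner-gray over 8 cells = 4753  → 7.3541
row 2: Σ corner-gray over 8 cells = 4435  → 6.8621
row 3: Σ corner-gray over 8 cells = 4484  → 6.9379
row 4: Σ corner-gray over 8 cells = 3846  → 5.9507
row 5: Σ corner-gray over 8 cells = 2685  → 4.1544
row 6: Σ corner-gray over 8 cells = 3045  → 4.7114
row 7: Σ corner-gray over 8 cells = 4138  → 6.4025
Σ rows: total corner-gray = 31873  → 49.3156 mm³

49.316


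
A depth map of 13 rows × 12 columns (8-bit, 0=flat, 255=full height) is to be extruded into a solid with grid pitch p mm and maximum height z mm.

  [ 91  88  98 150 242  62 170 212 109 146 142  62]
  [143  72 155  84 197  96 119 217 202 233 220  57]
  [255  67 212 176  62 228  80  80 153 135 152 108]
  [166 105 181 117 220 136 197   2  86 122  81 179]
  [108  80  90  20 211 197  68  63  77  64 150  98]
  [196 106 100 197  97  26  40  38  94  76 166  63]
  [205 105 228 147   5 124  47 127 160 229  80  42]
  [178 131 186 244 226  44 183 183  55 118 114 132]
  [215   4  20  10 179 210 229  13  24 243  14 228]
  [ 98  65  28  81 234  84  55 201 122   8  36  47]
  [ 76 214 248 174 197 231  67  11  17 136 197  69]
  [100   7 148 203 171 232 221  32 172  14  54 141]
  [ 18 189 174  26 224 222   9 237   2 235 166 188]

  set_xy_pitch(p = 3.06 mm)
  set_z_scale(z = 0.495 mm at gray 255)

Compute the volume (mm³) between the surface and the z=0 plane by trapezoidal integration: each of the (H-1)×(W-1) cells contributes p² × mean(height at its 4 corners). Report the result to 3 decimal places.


299.588

height_mm = gray/255 × 0.495; cell vol = 3.06² × mean(4 corners)
unit = 3.06² × 0.495 / (4×255) = 0.0045441 mm³ per gray-sum
row 0: Σ corner-gray over 11 cells = 6381  → 28.9959
row 1: Σ corner-gray over 11 cells = 6443  → 29.2776
row 2: Σ corner-gray over 11 cells = 5892  → 26.7738
row 3: Σ corner-gray over 11 cells = 5085  → 23.1067
row 4: Σ corner-gray over 11 cells = 4385  → 19.9259
row 5: Σ corner-gray over 11 cells = 4890  → 22.2206
row 6: Σ corner-gray over 11 cells = 6029  → 27.3964
row 7: Σ corner-gray over 11 cells = 5613  → 25.5060
row 8: Σ corner-gray over 11 cells = 4308  → 19.5760
row 9: Σ corner-gray over 11 cells = 5102  → 23.1840
row 10: Σ corner-gray over 11 cells = 5878  → 26.7102
row 11: Σ corner-gray over 11 cells = 5923  → 26.9147
Σ rows: total corner-gray = 65929  → 299.5880 mm³


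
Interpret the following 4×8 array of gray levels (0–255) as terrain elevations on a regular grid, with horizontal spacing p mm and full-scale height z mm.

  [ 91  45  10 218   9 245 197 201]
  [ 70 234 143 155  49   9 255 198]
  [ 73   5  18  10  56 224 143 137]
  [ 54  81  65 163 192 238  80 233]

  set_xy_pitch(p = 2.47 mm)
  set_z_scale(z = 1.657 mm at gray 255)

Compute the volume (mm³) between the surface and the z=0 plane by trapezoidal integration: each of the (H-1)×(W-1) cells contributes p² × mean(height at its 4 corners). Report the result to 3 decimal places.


height_mm = gray/255 × 1.657; cell vol = 2.47² × mean(4 corners)
unit = 2.47² × 1.657 / (4×255) = 0.00991097 mm³ per gray-sum
row 0: Σ corner-gray over 7 cells = 3698  → 36.6508
row 1: Σ corner-gray over 7 cells = 3080  → 30.5258
row 2: Σ corner-gray over 7 cells = 3047  → 30.1987
Σ rows: total corner-gray = 9825  → 97.3753 mm³

97.375


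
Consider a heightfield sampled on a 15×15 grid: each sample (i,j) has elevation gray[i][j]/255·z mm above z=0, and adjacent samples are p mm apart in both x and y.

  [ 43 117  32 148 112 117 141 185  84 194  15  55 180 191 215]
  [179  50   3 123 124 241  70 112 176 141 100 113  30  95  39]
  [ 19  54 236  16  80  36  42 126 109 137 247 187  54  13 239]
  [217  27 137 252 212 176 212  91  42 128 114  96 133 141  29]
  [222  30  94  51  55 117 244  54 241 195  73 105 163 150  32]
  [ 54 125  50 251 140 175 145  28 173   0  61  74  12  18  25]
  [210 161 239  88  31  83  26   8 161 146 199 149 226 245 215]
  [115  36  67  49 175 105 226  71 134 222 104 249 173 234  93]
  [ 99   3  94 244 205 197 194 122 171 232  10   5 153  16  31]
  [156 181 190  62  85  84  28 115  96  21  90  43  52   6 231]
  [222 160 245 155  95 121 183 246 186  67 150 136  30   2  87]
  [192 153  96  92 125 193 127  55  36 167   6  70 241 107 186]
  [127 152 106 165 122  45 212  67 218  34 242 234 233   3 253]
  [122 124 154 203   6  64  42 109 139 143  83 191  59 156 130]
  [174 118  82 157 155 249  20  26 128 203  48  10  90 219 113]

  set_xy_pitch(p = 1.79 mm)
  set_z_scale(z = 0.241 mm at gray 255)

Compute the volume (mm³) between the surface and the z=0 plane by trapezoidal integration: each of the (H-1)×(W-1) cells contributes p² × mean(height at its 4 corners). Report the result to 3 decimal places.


71.442

height_mm = gray/255 × 0.241; cell vol = 1.79² × mean(4 corners)
unit = 1.79² × 0.241 / (4×255) = 0.000757047 mm³ per gray-sum
row 0: Σ corner-gray over 14 cells = 6374  → 4.8254
row 1: Σ corner-gray over 14 cells = 5906  → 4.4711
row 2: Σ corner-gray over 14 cells = 6700  → 5.0722
row 3: Σ corner-gray over 14 cells = 7166  → 5.4250
row 4: Σ corner-gray over 14 cells = 5981  → 4.5279
row 5: Σ corner-gray over 14 cells = 6532  → 4.9450
row 6: Σ corner-gray over 14 cells = 7847  → 5.9405
row 7: Σ corner-gray over 14 cells = 7320  → 5.5416
row 8: Σ corner-gray over 14 cells = 5915  → 4.4779
row 9: Σ corner-gray over 14 cells = 6354  → 4.8103
row 10: Σ corner-gray over 14 cells = 7175  → 5.4318
row 11: Σ corner-gray over 14 cells = 7360  → 5.5719
row 12: Σ corner-gray over 14 cells = 7244  → 5.4840
row 13: Σ corner-gray over 14 cells = 6495  → 4.9170
Σ rows: total corner-gray = 94369  → 71.4418 mm³


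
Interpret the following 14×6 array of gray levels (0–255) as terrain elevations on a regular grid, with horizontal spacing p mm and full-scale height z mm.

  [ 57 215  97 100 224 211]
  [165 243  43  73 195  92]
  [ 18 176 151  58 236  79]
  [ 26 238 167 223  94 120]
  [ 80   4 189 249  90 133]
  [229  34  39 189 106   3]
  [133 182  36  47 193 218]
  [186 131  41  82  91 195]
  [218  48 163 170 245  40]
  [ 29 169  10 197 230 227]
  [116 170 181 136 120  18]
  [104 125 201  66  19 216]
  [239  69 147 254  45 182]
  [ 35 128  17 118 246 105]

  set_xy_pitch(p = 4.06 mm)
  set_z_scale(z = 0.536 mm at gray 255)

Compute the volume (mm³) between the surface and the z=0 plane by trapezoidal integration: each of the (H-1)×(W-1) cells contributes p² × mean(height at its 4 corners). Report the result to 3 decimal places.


297.019

height_mm = gray/255 × 0.536; cell vol = 4.06² × mean(4 corners)
unit = 4.06² × 0.536 / (4×255) = 0.00866197 mm³ per gray-sum
row 0: Σ corner-gray over 5 cells = 2905  → 25.1630
row 1: Σ corner-gray over 5 cells = 2704  → 23.4220
row 2: Σ corner-gray over 5 cells = 2929  → 25.3709
row 3: Σ corner-gray over 5 cells = 2867  → 24.8339
row 4: Σ corner-gray over 5 cells = 2245  → 19.4461
row 5: Σ corner-gray over 5 cells = 2235  → 19.3595
row 6: Σ corner-gray over 5 cells = 2338  → 20.2517
row 7: Σ corner-gray over 5 cells = 2581  → 22.3565
row 8: Σ corner-gray over 5 cells = 2978  → 25.7953
row 9: Σ corner-gray over 5 cells = 2816  → 24.3921
row 10: Σ corner-gray over 5 cells = 2490  → 21.5683
row 11: Σ corner-gray over 5 cells = 2593  → 22.4605
row 12: Σ corner-gray over 5 cells = 2609  → 22.5991
Σ rows: total corner-gray = 34290  → 297.0190 mm³


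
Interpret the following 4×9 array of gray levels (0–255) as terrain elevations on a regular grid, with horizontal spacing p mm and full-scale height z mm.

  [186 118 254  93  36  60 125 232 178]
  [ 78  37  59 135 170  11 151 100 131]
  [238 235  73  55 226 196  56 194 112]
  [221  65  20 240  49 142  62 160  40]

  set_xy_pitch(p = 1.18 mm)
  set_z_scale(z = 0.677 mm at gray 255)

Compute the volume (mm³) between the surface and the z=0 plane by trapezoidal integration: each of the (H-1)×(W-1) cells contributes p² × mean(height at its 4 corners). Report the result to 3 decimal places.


10.949

height_mm = gray/255 × 0.677; cell vol = 1.18² × mean(4 corners)
unit = 1.18² × 0.677 / (4×255) = 0.000924171 mm³ per gray-sum
row 0: Σ corner-gray over 8 cells = 3735  → 3.4518
row 1: Σ corner-gray over 8 cells = 3955  → 3.6551
row 2: Σ corner-gray over 8 cells = 4157  → 3.8418
Σ rows: total corner-gray = 11847  → 10.9487 mm³


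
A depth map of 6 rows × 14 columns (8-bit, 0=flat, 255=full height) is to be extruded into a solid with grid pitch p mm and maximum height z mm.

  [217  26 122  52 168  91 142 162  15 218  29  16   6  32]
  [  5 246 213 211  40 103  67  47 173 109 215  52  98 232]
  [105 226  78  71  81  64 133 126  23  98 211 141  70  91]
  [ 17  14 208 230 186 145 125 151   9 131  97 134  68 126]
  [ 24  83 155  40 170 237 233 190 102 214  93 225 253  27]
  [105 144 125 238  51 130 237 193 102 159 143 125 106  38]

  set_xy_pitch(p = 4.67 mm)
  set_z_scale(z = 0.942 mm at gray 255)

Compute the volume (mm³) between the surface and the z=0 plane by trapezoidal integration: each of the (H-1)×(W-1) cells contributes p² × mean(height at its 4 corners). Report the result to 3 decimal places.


660.670

height_mm = gray/255 × 0.942; cell vol = 4.67² × mean(4 corners)
unit = 4.67² × 0.942 / (4×255) = 0.0201412 mm³ per gray-sum
row 0: Σ corner-gray over 13 cells = 5728  → 115.3686
row 1: Σ corner-gray over 13 cells = 6225  → 125.3787
row 2: Σ corner-gray over 13 cells = 5979  → 120.4240
row 3: Σ corner-gray over 13 cells = 7180  → 144.6135
row 4: Σ corner-gray over 13 cells = 7690  → 154.8855
Σ rows: total corner-gray = 32802  → 660.6703 mm³


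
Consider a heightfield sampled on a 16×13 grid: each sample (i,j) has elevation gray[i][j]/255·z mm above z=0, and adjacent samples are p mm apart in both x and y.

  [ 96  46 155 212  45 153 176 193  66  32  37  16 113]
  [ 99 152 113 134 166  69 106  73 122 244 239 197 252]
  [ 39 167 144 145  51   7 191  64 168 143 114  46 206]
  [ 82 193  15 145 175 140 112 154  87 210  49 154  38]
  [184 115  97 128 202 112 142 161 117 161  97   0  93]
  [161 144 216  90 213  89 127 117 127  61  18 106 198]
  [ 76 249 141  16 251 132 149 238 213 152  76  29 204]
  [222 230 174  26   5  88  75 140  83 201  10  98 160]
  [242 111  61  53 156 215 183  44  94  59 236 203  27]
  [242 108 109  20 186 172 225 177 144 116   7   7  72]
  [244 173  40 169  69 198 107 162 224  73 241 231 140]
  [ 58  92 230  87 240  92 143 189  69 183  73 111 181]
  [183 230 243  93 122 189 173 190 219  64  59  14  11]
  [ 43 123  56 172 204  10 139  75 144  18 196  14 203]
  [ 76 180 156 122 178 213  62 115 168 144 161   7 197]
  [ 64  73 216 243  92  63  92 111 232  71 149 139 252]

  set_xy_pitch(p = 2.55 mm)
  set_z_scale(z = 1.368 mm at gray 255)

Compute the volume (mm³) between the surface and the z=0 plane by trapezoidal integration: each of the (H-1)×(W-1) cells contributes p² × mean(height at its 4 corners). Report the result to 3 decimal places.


height_mm = gray/255 × 1.368; cell vol = 2.55² × mean(4 corners)
unit = 2.55² × 1.368 / (4×255) = 0.008721 mm³ per gray-sum
row 0: Σ corner-gray over 12 cells = 6052  → 52.7795
row 1: Σ corner-gray over 12 cells = 6306  → 54.9946
row 2: Σ corner-gray over 12 cells = 5713  → 49.8231
row 3: Σ corner-gray over 12 cells = 5929  → 51.7068
row 4: Σ corner-gray over 12 cells = 5916  → 51.5934
row 5: Σ corner-gray over 12 cells = 6547  → 57.0964
row 6: Σ corner-gray over 12 cells = 6214  → 54.1923
row 7: Σ corner-gray over 12 cells = 5741  → 50.0673
row 8: Σ corner-gray over 12 cells = 5955  → 51.9336
row 9: Σ corner-gray over 12 cells = 6614  → 57.6807
row 10: Σ corner-gray over 12 cells = 7015  → 61.1778
row 11: Σ corner-gray over 12 cells = 6643  → 57.9336
row 12: Σ corner-gray over 12 cells = 5934  → 51.7504
row 13: Σ corner-gray over 12 cells = 5833  → 50.8696
row 14: Σ corner-gray over 12 cells = 6563  → 57.2359
Σ rows: total corner-gray = 92975  → 810.8350 mm³

810.835


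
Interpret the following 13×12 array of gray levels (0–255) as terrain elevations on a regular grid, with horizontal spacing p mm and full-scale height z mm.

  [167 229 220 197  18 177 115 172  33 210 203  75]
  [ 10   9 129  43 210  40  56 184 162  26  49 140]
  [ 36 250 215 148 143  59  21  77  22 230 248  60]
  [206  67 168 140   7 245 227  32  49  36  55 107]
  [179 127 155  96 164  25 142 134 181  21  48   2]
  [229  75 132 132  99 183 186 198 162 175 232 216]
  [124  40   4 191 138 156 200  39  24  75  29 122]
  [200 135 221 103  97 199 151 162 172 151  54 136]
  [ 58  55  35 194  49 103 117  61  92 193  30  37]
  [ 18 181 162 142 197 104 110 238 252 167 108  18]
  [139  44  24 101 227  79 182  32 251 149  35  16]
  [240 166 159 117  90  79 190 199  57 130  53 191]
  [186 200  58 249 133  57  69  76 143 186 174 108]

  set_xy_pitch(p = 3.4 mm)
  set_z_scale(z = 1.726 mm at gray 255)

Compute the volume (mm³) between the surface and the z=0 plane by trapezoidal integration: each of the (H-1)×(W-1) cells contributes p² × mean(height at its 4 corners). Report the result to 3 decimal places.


height_mm = gray/255 × 1.726; cell vol = 3.4² × mean(4 corners)
unit = 3.4² × 1.726 / (4×255) = 0.0195613 mm³ per gray-sum
row 0: Σ corner-gray over 11 cells = 5356  → 104.7705
row 1: Σ corner-gray over 11 cells = 4888  → 95.6158
row 2: Σ corner-gray over 11 cells = 5287  → 103.4208
row 3: Σ corner-gray over 11 cells = 4732  → 92.5642
row 4: Σ corner-gray over 11 cells = 5960  → 116.5855
row 5: Σ corner-gray over 11 cells = 5631  → 110.1499
row 6: Σ corner-gray over 11 cells = 5264  → 102.9709
row 7: Σ corner-gray over 11 cells = 5179  → 101.3081
row 8: Σ corner-gray over 11 cells = 5311  → 103.8902
row 9: Σ corner-gray over 11 cells = 5761  → 112.6928
row 10: Σ corner-gray over 11 cells = 5314  → 103.9489
row 11: Σ corner-gray over 11 cells = 5895  → 115.3141
Σ rows: total corner-gray = 64578  → 1263.2318 mm³

1263.232


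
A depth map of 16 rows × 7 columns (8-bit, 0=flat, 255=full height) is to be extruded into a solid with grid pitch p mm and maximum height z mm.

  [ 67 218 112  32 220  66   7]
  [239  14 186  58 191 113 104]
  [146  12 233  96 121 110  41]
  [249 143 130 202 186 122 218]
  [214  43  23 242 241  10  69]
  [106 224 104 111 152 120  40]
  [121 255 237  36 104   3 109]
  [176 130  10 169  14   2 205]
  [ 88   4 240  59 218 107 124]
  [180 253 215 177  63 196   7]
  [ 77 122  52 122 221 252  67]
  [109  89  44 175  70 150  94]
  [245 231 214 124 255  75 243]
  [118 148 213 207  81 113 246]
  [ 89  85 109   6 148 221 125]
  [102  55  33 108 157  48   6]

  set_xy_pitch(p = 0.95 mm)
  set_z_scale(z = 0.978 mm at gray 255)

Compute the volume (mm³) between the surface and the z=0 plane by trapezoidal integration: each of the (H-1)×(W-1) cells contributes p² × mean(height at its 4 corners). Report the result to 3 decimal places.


40.500

height_mm = gray/255 × 0.978; cell vol = 0.95² × mean(4 corners)
unit = 0.95² × 0.978 / (4×255) = 0.000865338 mm³ per gray-sum
row 0: Σ corner-gray over 6 cells = 2837  → 2.4550
row 1: Σ corner-gray over 6 cells = 2798  → 2.4212
row 2: Σ corner-gray over 6 cells = 3364  → 2.9110
row 3: Σ corner-gray over 6 cells = 3434  → 2.9716
row 4: Σ corner-gray over 6 cells = 2969  → 2.5692
row 5: Σ corner-gray over 6 cells = 3068  → 2.6549
row 6: Σ corner-gray over 6 cells = 2531  → 2.1902
row 7: Σ corner-gray over 6 cells = 2499  → 2.1625
row 8: Σ corner-gray over 6 cells = 3463  → 2.9967
row 9: Σ corner-gray over 6 cells = 3677  → 3.1818
row 10: Σ corner-gray over 6 cells = 2941  → 2.5450
row 11: Σ corner-gray over 6 cells = 3545  → 3.0676
row 12: Σ corner-gray over 6 cells = 4174  → 3.6119
row 13: Σ corner-gray over 6 cells = 3240  → 2.8037
row 14: Σ corner-gray over 6 cells = 2262  → 1.9574
Σ rows: total corner-gray = 46802  → 40.4996 mm³


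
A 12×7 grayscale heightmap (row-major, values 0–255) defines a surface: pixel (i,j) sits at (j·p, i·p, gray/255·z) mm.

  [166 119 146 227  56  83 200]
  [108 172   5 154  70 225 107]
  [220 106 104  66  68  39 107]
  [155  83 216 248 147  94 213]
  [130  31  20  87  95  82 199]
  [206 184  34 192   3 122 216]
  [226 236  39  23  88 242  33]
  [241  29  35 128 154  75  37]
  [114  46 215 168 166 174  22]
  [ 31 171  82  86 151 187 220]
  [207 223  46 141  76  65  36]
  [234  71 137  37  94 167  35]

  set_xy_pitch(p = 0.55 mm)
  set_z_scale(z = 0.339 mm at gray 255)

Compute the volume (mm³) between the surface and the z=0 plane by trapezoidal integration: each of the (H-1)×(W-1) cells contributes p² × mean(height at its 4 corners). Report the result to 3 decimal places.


height_mm = gray/255 × 0.339; cell vol = 0.55² × mean(4 corners)
unit = 0.55² × 0.339 / (4×255) = 0.000100537 mm³ per gray-sum
row 0: Σ corner-gray over 6 cells = 3095  → 0.3112
row 1: Σ corner-gray over 6 cells = 2560  → 0.2574
row 2: Σ corner-gray over 6 cells = 3037  → 0.3053
row 3: Σ corner-gray over 6 cells = 2903  → 0.2919
row 4: Σ corner-gray over 6 cells = 2451  → 0.2464
row 5: Σ corner-gray over 6 cells = 3007  → 0.3023
row 6: Σ corner-gray over 6 cells = 2635  → 0.2649
row 7: Σ corner-gray over 6 cells = 2794  → 0.2809
row 8: Σ corner-gray over 6 cells = 3279  → 0.3297
row 9: Σ corner-gray over 6 cells = 2950  → 0.2966
row 10: Σ corner-gray over 6 cells = 2626  → 0.2640
Σ rows: total corner-gray = 31337  → 3.1505 mm³

3.151


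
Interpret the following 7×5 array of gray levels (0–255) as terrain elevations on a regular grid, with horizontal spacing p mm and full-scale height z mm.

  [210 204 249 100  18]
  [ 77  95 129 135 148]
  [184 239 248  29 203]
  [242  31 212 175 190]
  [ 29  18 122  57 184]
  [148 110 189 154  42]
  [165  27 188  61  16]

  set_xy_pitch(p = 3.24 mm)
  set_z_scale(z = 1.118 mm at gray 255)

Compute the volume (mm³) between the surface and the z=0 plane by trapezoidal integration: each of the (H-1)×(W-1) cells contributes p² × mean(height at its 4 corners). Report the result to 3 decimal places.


height_mm = gray/255 × 1.118; cell vol = 3.24² × mean(4 corners)
unit = 3.24² × 1.118 / (4×255) = 0.0115062 mm³ per gray-sum
row 0: Σ corner-gray over 4 cells = 2277  → 26.1996
row 1: Σ corner-gray over 4 cells = 2362  → 27.1776
row 2: Σ corner-gray over 4 cells = 2687  → 30.9171
row 3: Σ corner-gray over 4 cells = 1875  → 21.5741
row 4: Σ corner-gray over 4 cells = 1703  → 19.5950
row 5: Σ corner-gray over 4 cells = 1829  → 21.0448
Σ rows: total corner-gray = 12733  → 146.5084 mm³

146.508
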